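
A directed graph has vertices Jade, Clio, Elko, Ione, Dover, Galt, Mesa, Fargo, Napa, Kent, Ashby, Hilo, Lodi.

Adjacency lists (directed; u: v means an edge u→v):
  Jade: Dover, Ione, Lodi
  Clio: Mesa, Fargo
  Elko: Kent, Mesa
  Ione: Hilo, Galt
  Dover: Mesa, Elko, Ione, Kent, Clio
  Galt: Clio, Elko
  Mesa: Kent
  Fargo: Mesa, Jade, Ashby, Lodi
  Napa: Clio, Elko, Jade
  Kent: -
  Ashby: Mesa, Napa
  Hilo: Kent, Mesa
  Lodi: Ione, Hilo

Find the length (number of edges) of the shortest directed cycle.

4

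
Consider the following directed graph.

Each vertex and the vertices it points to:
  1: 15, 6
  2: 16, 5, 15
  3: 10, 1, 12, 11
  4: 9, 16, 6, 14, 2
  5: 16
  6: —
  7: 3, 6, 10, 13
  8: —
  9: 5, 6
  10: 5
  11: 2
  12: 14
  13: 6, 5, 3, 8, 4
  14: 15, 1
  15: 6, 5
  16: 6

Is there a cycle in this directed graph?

No

DFS with white/gray/black marking, starting from 5:
5 gray
  16 gray
    6 gray
    6 black
  16 black
5 black
1 gray
  15 gray
    15→6: 6 black — skip
    15→5: 5 black — skip
  15 black
  1→6: 6 black — skip
1 black
2 gray
  2→16: 16 black — skip
  2→5: 5 black — skip
  2→15: 15 black — skip
2 black
3 gray
  10 gray
    10→5: 5 black — skip
  10 black
  3→1: 1 black — skip
  12 gray
    14 gray
      14→15: 15 black — skip
      14→1: 1 black — skip
    14 black
  12 black
  11 gray
    11→2: 2 black — skip
  11 black
3 black
4 gray
  9 gray
    9→5: 5 black — skip
    9→6: 6 black — skip
  9 black
  4→16: 16 black — skip
  4→6: 6 black — skip
  4→14: 14 black — skip
  4→2: 2 black — skip
4 black
7 gray
  7→3: 3 black — skip
  7→6: 6 black — skip
  7→10: 10 black — skip
  13 gray
    13→6: 6 black — skip
    13→5: 5 black — skip
    13→3: 3 black — skip
    8 gray
    8 black
    13→4: 4 black — skip
  13 black
7 black
Every edge goes to a white or black vertex — no back edge, so the graph is acyclic.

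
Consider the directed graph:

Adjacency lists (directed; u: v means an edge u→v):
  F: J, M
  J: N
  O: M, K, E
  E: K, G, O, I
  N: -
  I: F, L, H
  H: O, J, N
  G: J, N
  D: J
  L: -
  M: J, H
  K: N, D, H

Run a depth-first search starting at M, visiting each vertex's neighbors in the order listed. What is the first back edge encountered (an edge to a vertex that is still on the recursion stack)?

DFS from M (visiting each vertex's neighbors in the order listed); mark gray on enter, black on exit:
M gray
  J gray
    N gray
    N black
  J black
  H gray
    O gray
      O→M: M is gray → back edge
First back edge: O → M.

O→M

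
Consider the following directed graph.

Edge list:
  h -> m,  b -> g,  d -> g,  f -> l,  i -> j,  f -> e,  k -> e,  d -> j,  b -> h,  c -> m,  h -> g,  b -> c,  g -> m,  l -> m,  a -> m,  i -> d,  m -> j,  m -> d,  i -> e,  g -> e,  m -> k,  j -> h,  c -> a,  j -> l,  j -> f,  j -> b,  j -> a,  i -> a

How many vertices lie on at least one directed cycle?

A vertex is on a directed cycle iff it belongs to a strongly connected component of size ≥ 2 (or has a self-loop).
The vertices on cycles are {a, b, c, d, f, g, h, j, l, m} — 10 in total.

10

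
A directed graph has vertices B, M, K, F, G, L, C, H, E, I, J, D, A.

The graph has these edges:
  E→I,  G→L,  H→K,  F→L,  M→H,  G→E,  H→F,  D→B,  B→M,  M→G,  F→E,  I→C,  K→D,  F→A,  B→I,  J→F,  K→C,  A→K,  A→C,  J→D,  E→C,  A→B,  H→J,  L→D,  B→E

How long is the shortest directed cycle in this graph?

For each vertex v, BFS finds the shortest path from v back to v.
The shortest such closed walk is M → G → L → D → B → M, length 5.

5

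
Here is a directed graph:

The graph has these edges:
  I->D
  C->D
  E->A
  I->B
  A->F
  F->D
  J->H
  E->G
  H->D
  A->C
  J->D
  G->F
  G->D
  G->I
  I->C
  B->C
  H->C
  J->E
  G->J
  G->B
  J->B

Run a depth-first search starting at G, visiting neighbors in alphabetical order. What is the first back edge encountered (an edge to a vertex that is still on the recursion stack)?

E→G

DFS from G (visiting neighbors in alphabetical order); mark gray on enter, black on exit:
G gray
  B gray
    C gray
      D gray
      D black
    C black
  B black
  G→D: D black — skip
  F gray
    F→D: D black — skip
  F black
  I gray
    I→B: B black — skip
    I→C: C black — skip
    I→D: D black — skip
  I black
  J gray
    J→B: B black — skip
    J→D: D black — skip
    E gray
      A gray
        A→C: C black — skip
        A→F: F black — skip
      A black
      E→G: G is gray → back edge
First back edge: E → G.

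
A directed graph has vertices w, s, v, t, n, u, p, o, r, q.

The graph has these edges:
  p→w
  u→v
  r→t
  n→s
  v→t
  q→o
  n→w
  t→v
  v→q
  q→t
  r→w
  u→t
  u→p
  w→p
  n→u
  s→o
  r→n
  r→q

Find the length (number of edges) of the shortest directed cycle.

2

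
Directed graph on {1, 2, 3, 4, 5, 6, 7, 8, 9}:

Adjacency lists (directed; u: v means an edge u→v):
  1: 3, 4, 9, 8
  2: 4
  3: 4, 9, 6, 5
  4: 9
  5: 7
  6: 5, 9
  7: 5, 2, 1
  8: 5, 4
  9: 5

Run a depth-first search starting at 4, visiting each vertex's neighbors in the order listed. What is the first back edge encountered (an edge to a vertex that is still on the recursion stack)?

7->5

DFS from 4 (visiting each vertex's neighbors in the order listed); mark gray on enter, black on exit:
4 gray
  9 gray
    5 gray
      7 gray
        7→5: 5 is gray → back edge
First back edge: 7 → 5.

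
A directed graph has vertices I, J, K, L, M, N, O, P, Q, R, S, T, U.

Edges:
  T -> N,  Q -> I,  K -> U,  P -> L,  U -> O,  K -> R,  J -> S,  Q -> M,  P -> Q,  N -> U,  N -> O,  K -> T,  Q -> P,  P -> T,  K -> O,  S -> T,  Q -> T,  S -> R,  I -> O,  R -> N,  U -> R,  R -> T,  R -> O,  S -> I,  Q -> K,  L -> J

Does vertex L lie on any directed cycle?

No

L lies on a cycle iff there is a path from L back to itself.
Exploring from L, it never reaches itself; equivalently, its strongly connected component is a singleton.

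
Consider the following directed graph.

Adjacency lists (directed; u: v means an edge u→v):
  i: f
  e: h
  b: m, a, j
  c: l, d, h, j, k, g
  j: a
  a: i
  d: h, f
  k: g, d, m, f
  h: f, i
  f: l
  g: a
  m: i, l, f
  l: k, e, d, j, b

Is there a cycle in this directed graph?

Yes

DFS with white/gray/black marking, starting from h:
h gray
  f gray
    l gray
      k gray
        g gray
          a gray
            i gray
              i→f: f is gray → back edge
Back edge found, so a cycle exists: f → l → k → g → a → i → f.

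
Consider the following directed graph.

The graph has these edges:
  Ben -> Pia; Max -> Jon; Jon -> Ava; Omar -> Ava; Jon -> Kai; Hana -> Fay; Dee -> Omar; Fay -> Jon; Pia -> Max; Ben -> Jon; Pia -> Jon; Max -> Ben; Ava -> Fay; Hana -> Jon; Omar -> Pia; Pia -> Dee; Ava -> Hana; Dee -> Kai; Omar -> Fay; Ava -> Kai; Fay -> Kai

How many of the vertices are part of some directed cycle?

A vertex is on a directed cycle iff it belongs to a strongly connected component of size ≥ 2 (or has a self-loop).
The vertices on cycles are {Ava, Ben, Dee, Fay, Jon, Max, Pia, Hana, Omar} — 9 in total.

9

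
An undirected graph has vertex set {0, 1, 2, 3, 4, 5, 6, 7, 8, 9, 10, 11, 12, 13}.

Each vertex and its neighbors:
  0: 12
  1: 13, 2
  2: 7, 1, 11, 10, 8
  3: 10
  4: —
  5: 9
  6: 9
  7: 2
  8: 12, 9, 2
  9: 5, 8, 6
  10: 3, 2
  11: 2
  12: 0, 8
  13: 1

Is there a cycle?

No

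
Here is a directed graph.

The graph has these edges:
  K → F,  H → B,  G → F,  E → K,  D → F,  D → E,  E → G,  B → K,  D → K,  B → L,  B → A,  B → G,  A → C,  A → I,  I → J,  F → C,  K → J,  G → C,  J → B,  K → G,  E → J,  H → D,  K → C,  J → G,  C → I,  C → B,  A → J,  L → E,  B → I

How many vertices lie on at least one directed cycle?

A vertex is on a directed cycle iff it belongs to a strongly connected component of size ≥ 2 (or has a self-loop).
The vertices on cycles are {A, B, C, E, F, G, I, J, K, L} — 10 in total.

10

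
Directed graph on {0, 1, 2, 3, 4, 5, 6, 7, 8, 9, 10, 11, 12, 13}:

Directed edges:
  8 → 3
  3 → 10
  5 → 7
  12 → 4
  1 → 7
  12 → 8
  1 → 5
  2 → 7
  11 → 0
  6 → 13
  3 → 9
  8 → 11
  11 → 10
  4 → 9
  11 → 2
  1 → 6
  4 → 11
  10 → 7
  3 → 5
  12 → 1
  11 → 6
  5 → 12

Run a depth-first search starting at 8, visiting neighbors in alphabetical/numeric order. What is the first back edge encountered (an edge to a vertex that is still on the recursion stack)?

DFS from 8 (visiting neighbors in alphabetical/numeric order); mark gray on enter, black on exit:
8 gray
  3 gray
    5 gray
      7 gray
      7 black
      12 gray
        1 gray
          1→5: 5 is gray → back edge
First back edge: 1 → 5.

1->5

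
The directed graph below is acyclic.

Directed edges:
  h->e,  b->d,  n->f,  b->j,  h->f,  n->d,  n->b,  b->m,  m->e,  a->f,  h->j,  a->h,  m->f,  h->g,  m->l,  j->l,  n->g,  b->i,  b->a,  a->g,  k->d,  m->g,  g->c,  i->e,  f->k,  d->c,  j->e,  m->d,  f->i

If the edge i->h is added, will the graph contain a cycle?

Yes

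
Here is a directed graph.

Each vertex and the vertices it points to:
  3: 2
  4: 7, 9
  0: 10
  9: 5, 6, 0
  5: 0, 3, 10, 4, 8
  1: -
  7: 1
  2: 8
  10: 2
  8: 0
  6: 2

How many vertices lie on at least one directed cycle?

A vertex is on a directed cycle iff it belongs to a strongly connected component of size ≥ 2 (or has a self-loop).
The vertices on cycles are {0, 2, 4, 5, 8, 9, 10} — 7 in total.

7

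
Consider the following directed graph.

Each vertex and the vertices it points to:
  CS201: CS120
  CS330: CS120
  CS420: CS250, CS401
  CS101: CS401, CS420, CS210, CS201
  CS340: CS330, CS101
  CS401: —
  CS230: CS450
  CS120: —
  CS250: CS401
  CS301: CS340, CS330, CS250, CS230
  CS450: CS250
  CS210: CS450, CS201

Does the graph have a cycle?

No

DFS with white/gray/black marking, starting from CS210:
CS210 gray
  CS450 gray
    CS250 gray
      CS401 gray
      CS401 black
    CS250 black
  CS450 black
  CS201 gray
    CS120 gray
    CS120 black
  CS201 black
CS210 black
CS330 gray
  CS330→CS120: CS120 black — skip
CS330 black
CS420 gray
  CS420→CS250: CS250 black — skip
  CS420→CS401: CS401 black — skip
CS420 black
CS101 gray
  CS101→CS401: CS401 black — skip
  CS101→CS420: CS420 black — skip
  CS101→CS210: CS210 black — skip
  CS101→CS201: CS201 black — skip
CS101 black
CS340 gray
  CS340→CS330: CS330 black — skip
  CS340→CS101: CS101 black — skip
CS340 black
CS230 gray
  CS230→CS450: CS450 black — skip
CS230 black
CS301 gray
  CS301→CS340: CS340 black — skip
  CS301→CS330: CS330 black — skip
  CS301→CS250: CS250 black — skip
  CS301→CS230: CS230 black — skip
CS301 black
Every edge goes to a white or black vertex — no back edge, so the graph is acyclic.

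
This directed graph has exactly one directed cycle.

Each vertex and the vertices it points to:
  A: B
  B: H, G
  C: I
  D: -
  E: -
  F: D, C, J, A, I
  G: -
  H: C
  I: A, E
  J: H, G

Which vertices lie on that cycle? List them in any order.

DFS with gray/black marking from C:
C gray
  I gray
    A gray
      B gray
        H gray
          H→C: C is gray → back edge
Back edge closes the cycle C → I → A → B → H → C; its vertices are {A, B, C, H, I}.

A, B, C, H, I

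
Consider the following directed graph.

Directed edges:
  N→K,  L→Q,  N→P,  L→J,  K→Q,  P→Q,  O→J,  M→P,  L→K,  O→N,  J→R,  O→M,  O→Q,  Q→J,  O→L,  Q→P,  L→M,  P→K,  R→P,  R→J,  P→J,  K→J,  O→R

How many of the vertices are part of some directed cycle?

5

A vertex is on a directed cycle iff it belongs to a strongly connected component of size ≥ 2 (or has a self-loop).
The vertices on cycles are {J, K, P, Q, R} — 5 in total.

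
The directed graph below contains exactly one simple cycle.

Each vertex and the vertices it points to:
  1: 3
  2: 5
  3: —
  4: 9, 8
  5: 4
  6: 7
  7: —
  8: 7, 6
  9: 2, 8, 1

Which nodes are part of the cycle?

2, 4, 5, 9

DFS with gray/black marking from 4:
4 gray
  9 gray
    2 gray
      5 gray
        5→4: 4 is gray → back edge
Back edge closes the cycle 4 → 9 → 2 → 5 → 4; its vertices are {2, 4, 5, 9}.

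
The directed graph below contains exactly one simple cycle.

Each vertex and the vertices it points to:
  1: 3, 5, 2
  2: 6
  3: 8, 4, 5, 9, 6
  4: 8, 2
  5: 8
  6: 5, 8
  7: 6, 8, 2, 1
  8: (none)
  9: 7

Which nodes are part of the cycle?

1, 3, 7, 9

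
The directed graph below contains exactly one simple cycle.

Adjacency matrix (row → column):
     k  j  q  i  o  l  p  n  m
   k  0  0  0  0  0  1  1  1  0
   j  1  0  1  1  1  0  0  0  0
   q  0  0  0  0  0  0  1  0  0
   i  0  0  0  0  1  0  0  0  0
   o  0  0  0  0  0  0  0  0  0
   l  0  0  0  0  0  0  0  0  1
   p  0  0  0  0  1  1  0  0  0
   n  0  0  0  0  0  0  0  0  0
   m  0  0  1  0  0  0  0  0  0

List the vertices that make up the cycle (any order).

l, m, p, q

DFS with gray/black marking from q:
q gray
  p gray
    l gray
      m gray
        m→q: q is gray → back edge
Back edge closes the cycle q → p → l → m → q; its vertices are {l, m, p, q}.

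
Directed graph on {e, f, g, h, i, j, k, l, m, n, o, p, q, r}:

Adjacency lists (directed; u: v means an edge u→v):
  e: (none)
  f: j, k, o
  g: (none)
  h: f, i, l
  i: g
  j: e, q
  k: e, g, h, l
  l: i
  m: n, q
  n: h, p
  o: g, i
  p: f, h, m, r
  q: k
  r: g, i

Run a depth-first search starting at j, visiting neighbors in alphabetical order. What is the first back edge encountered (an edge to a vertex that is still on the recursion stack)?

f→j

DFS from j (visiting neighbors in alphabetical order); mark gray on enter, black on exit:
j gray
  e gray
  e black
  q gray
    k gray
      k→e: e black — skip
      g gray
      g black
      h gray
        f gray
          f→j: j is gray → back edge
First back edge: f → j.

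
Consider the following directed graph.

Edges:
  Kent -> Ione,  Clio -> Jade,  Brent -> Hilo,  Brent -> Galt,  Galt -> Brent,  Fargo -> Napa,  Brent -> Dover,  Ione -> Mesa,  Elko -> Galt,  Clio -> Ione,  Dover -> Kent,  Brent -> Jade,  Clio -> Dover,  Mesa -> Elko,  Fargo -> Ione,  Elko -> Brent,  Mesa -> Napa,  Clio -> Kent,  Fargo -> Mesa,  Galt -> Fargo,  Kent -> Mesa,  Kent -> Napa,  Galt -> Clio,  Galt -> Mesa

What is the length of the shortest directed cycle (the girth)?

2

For each vertex v, BFS finds the shortest path from v back to v.
The shortest such closed walk is Galt → Brent → Galt, length 2.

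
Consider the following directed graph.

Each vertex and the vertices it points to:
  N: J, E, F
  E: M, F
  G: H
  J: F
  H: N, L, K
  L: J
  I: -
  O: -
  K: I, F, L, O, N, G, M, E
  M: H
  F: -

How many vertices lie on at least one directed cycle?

6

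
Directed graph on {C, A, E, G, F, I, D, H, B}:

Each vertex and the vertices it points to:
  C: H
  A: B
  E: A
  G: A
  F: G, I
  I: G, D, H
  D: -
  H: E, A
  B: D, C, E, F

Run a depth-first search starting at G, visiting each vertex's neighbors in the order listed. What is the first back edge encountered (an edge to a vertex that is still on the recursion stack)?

DFS from G (visiting each vertex's neighbors in the order listed); mark gray on enter, black on exit:
G gray
  A gray
    B gray
      D gray
      D black
      C gray
        H gray
          E gray
            E→A: A is gray → back edge
First back edge: E → A.

E→A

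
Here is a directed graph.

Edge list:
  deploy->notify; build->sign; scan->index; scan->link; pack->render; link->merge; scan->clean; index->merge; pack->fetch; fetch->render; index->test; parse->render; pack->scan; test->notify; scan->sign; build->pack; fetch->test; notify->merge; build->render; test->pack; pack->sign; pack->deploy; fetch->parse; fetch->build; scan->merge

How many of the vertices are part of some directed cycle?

A vertex is on a directed cycle iff it belongs to a strongly connected component of size ≥ 2 (or has a self-loop).
The vertices on cycles are {pack, scan, test, build, fetch, index} — 6 in total.

6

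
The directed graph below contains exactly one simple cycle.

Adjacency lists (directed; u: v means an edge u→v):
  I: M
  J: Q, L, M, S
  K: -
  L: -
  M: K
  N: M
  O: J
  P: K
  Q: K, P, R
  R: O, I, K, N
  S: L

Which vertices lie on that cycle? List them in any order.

DFS with gray/black marking from R:
R gray
  O gray
    J gray
      Q gray
        K gray
        K black
        P gray
          P→K: K black — skip
        P black
        Q→R: R is gray → back edge
Back edge closes the cycle R → O → J → Q → R; its vertices are {J, O, Q, R}.

J, O, Q, R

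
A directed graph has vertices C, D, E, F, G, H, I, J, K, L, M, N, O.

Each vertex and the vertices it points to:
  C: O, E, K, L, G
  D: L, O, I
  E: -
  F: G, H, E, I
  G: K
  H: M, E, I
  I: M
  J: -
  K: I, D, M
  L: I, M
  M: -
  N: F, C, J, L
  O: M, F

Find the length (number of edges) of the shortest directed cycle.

5

For each vertex v, BFS finds the shortest path from v back to v.
The shortest such closed walk is F → G → K → D → O → F, length 5.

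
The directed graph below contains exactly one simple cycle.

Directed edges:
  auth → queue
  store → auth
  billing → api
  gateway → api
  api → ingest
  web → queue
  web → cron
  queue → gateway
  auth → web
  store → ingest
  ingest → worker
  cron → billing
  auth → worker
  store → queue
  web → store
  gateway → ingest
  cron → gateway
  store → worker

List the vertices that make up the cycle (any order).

web, auth, store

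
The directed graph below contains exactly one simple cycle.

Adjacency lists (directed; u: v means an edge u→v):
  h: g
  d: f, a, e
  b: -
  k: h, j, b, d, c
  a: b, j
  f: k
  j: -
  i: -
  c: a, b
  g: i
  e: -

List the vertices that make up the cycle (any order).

DFS with gray/black marking from k:
k gray
  h gray
    g gray
      i gray
      i black
    g black
  h black
  j gray
  j black
  b gray
  b black
  d gray
    f gray
      f→k: k is gray → back edge
Back edge closes the cycle k → d → f → k; its vertices are {d, f, k}.

d, f, k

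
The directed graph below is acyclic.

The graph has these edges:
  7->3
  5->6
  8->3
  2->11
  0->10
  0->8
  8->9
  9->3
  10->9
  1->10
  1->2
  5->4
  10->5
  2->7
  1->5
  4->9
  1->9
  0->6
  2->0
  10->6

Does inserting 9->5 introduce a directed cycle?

Yes

Adding 9→5 creates a cycle iff 5 can already reach 9.
Path from 5: 5 → 4 → 9.
So 5 → … → 9 → 5 is a cycle.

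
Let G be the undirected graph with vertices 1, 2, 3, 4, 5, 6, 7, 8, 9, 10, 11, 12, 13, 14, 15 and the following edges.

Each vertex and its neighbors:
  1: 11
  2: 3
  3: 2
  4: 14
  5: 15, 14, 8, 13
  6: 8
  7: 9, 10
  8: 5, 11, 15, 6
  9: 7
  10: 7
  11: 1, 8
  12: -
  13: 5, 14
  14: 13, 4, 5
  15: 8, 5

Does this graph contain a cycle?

Yes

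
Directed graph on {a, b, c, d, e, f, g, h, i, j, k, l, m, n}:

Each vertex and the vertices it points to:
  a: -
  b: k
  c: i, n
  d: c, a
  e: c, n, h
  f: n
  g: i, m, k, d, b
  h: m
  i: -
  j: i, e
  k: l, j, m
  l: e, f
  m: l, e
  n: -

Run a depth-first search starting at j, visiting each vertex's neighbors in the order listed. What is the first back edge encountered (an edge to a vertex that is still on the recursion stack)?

l->e

DFS from j (visiting each vertex's neighbors in the order listed); mark gray on enter, black on exit:
j gray
  i gray
  i black
  e gray
    c gray
      c→i: i black — skip
      n gray
      n black
    c black
    e→n: n black — skip
    h gray
      m gray
        l gray
          l→e: e is gray → back edge
First back edge: l → e.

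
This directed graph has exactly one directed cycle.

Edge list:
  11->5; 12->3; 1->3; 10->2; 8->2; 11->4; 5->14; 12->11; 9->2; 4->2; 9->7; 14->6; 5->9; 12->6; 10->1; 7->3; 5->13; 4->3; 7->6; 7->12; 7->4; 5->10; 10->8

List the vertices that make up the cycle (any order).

DFS with gray/black marking from 11:
11 gray
  5 gray
    10 gray
      1 gray
        3 gray
        3 black
      1 black
      2 gray
      2 black
      8 gray
        8→2: 2 black — skip
      8 black
    10 black
    9 gray
      9→2: 2 black — skip
      7 gray
        4 gray
          4→3: 3 black — skip
          4→2: 2 black — skip
        4 black
        6 gray
        6 black
        12 gray
          12→3: 3 black — skip
          12→6: 6 black — skip
          12→11: 11 is gray → back edge
Back edge closes the cycle 11 → 5 → 9 → 7 → 12 → 11; its vertices are {5, 7, 9, 11, 12}.

5, 7, 9, 11, 12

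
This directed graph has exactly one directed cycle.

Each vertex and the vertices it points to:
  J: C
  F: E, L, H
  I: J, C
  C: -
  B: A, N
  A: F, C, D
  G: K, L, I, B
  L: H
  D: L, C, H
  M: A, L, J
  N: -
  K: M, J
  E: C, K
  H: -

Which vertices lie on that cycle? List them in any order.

DFS with gray/black marking from K:
K gray
  M gray
    A gray
      F gray
        E gray
          C gray
          C black
          E→K: K is gray → back edge
Back edge closes the cycle K → M → A → F → E → K; its vertices are {A, E, F, K, M}.

A, E, F, K, M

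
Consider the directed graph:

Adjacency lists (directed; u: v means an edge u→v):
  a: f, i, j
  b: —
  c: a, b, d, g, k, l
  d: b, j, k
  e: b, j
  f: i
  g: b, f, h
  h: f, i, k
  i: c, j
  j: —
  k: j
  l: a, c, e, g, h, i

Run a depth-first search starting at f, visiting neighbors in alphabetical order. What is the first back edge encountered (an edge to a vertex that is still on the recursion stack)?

a->f

DFS from f (visiting neighbors in alphabetical order); mark gray on enter, black on exit:
f gray
  i gray
    c gray
      a gray
        a→f: f is gray → back edge
First back edge: a → f.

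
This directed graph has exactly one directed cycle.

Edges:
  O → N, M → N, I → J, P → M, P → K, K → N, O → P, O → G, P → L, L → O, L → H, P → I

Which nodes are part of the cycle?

DFS with gray/black marking from P:
P gray
  M gray
    N gray
    N black
  M black
  K gray
    K→N: N black — skip
  K black
  L gray
    O gray
      O→N: N black — skip
      O→P: P is gray → back edge
Back edge closes the cycle P → L → O → P; its vertices are {L, O, P}.

L, O, P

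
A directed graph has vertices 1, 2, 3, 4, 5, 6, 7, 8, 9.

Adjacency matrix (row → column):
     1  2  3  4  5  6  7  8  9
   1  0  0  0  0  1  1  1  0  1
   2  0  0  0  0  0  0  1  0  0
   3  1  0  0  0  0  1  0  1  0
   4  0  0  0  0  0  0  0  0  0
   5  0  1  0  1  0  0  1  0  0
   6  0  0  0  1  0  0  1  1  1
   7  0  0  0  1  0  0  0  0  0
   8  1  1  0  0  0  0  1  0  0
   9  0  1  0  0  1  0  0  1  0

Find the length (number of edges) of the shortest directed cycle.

For each vertex v, BFS finds the shortest path from v back to v.
The shortest such closed walk is 8 → 1 → 6 → 8, length 3.

3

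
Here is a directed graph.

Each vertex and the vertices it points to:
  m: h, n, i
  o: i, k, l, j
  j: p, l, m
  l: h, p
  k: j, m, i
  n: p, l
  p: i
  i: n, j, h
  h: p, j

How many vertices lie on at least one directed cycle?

7

A vertex is on a directed cycle iff it belongs to a strongly connected component of size ≥ 2 (or has a self-loop).
The vertices on cycles are {h, i, j, l, m, n, p} — 7 in total.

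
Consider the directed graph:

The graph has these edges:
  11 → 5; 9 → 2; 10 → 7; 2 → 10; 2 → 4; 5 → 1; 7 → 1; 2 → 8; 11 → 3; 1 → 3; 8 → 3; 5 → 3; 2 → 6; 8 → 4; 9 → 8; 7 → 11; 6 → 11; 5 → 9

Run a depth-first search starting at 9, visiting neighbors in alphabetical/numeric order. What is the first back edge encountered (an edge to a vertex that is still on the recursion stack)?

DFS from 9 (visiting neighbors in alphabetical/numeric order); mark gray on enter, black on exit:
9 gray
  2 gray
    4 gray
    4 black
    6 gray
      11 gray
        3 gray
        3 black
        5 gray
          1 gray
            1→3: 3 black — skip
          1 black
          5→3: 3 black — skip
          5→9: 9 is gray → back edge
First back edge: 5 → 9.

5→9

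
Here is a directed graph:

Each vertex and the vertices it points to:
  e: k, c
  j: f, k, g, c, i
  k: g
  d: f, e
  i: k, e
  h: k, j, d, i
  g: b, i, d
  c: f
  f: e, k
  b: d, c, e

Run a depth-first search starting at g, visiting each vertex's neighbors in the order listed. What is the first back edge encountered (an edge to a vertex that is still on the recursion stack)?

DFS from g (visiting each vertex's neighbors in the order listed); mark gray on enter, black on exit:
g gray
  b gray
    d gray
      f gray
        e gray
          k gray
            k→g: g is gray → back edge
First back edge: k → g.

k→g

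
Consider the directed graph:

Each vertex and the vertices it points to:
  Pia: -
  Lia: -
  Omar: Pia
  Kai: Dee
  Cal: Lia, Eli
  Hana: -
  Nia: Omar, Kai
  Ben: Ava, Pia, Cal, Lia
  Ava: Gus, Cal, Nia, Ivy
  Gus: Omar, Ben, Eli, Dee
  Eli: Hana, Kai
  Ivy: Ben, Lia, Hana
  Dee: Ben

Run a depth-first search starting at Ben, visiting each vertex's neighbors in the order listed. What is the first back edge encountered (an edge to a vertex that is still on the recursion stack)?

DFS from Ben (visiting each vertex's neighbors in the order listed); mark gray on enter, black on exit:
Ben gray
  Ava gray
    Gus gray
      Omar gray
        Pia gray
        Pia black
      Omar black
      Gus→Ben: Ben is gray → back edge
First back edge: Gus → Ben.

Gus->Ben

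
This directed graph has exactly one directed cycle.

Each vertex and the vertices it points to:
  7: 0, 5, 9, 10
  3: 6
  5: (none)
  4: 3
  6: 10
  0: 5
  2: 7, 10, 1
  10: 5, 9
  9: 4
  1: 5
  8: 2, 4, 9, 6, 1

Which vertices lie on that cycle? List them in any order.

DFS with gray/black marking from 4:
4 gray
  3 gray
    6 gray
      10 gray
        5 gray
        5 black
        9 gray
          9→4: 4 is gray → back edge
Back edge closes the cycle 4 → 3 → 6 → 10 → 9 → 4; its vertices are {3, 4, 6, 9, 10}.

3, 4, 6, 9, 10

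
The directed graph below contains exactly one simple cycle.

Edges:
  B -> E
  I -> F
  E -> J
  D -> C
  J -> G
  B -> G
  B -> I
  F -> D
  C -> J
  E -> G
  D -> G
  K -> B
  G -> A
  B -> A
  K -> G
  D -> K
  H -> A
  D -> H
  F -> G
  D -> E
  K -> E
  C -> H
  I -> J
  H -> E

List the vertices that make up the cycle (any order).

DFS with gray/black marking from I:
I gray
  F gray
    G gray
      A gray
      A black
    G black
    D gray
      C gray
        J gray
          J→G: G black — skip
        J black
        H gray
          E gray
            E→J: J black — skip
            E→G: G black — skip
          E black
          H→A: A black — skip
        H black
      C black
      D→H: H black — skip
      D→G: G black — skip
      K gray
        K→G: G black — skip
        B gray
          B→E: E black — skip
          B→A: A black — skip
          B→I: I is gray → back edge
Back edge closes the cycle I → F → D → K → B → I; its vertices are {B, D, F, I, K}.

B, D, F, I, K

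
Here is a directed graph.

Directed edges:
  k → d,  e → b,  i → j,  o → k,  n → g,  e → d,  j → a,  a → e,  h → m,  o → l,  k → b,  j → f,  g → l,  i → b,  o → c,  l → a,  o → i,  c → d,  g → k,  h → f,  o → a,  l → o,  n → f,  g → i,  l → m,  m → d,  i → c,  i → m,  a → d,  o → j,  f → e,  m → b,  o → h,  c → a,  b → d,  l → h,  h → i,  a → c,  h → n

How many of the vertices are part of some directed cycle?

A vertex is on a directed cycle iff it belongs to a strongly connected component of size ≥ 2 (or has a self-loop).
The vertices on cycles are {a, c, g, h, l, n, o} — 7 in total.

7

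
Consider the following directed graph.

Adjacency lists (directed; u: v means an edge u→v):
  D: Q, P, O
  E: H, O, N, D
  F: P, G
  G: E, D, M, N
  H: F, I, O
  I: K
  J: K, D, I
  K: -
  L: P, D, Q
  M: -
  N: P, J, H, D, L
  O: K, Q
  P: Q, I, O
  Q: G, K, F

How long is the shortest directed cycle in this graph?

For each vertex v, BFS finds the shortest path from v back to v.
The shortest such closed walk is G → D → Q → G, length 3.

3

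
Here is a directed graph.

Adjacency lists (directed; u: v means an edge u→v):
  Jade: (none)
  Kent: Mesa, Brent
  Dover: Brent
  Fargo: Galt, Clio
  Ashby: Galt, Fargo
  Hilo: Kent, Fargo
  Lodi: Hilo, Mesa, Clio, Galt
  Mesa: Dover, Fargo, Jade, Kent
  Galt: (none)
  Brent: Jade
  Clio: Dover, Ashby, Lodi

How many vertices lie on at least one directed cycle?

A vertex is on a directed cycle iff it belongs to a strongly connected component of size ≥ 2 (or has a self-loop).
The vertices on cycles are {Clio, Hilo, Kent, Lodi, Mesa, Ashby, Fargo} — 7 in total.

7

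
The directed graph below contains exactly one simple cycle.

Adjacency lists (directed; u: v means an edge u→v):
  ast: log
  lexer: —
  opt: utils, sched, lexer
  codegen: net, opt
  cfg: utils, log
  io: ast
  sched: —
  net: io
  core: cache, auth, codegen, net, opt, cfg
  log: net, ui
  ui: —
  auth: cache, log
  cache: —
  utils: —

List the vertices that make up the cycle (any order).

io, ast, log, net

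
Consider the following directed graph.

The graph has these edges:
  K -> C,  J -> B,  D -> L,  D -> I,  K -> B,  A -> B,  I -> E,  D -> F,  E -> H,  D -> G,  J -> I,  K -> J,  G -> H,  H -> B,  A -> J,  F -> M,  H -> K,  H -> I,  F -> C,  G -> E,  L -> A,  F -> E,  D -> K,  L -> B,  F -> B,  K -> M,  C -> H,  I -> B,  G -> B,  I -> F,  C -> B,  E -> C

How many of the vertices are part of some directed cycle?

A vertex is on a directed cycle iff it belongs to a strongly connected component of size ≥ 2 (or has a self-loop).
The vertices on cycles are {C, E, F, H, I, J, K} — 7 in total.

7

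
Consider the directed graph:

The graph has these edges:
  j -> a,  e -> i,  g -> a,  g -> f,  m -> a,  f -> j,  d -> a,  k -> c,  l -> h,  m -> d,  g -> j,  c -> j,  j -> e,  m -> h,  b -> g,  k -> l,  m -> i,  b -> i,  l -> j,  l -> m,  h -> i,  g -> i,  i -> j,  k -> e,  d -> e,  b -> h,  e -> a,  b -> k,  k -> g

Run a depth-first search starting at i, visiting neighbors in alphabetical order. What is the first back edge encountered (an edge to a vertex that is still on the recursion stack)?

DFS from i (visiting neighbors in alphabetical order); mark gray on enter, black on exit:
i gray
  j gray
    a gray
    a black
    e gray
      e→a: a black — skip
      e→i: i is gray → back edge
First back edge: e → i.

e→i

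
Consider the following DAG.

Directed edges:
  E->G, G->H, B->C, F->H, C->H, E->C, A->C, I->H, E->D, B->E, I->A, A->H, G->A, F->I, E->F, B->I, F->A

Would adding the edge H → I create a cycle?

Adding H→I creates a cycle iff I can already reach H.
Path from I: I → H.
So I → … → H → I is a cycle.

Yes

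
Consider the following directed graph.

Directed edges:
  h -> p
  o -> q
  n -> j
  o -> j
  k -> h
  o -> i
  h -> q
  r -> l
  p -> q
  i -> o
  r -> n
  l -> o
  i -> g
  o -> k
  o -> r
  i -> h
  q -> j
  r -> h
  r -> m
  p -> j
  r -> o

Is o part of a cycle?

Yes

o is on a cycle iff o can reach itself via ≥1 edge.
o → r → o — yes.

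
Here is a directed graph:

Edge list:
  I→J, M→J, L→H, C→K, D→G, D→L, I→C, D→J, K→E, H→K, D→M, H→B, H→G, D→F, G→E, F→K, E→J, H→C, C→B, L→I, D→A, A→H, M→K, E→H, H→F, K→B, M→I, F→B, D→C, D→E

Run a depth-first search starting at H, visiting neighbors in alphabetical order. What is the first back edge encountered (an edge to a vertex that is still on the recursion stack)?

E->H

DFS from H (visiting neighbors in alphabetical order); mark gray on enter, black on exit:
H gray
  B gray
  B black
  C gray
    C→B: B black — skip
    K gray
      K→B: B black — skip
      E gray
        E→H: H is gray → back edge
First back edge: E → H.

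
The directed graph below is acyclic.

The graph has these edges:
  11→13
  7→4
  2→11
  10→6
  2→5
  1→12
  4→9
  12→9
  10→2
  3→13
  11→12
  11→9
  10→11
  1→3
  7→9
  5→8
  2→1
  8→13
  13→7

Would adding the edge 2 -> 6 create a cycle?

No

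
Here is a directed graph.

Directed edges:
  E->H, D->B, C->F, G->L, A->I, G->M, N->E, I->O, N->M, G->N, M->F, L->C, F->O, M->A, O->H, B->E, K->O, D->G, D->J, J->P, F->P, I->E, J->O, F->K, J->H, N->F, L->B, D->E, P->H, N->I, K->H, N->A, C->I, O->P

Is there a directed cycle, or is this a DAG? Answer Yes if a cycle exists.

DFS with white/gray/black marking, starting from F:
F gray
  P gray
    H gray
    H black
  P black
  O gray
    O→H: H black — skip
    O→P: P black — skip
  O black
  K gray
    K→O: O black — skip
    K→H: H black — skip
  K black
F black
A gray
  I gray
    I→O: O black — skip
    E gray
      E→H: H black — skip
    E black
  I black
A black
B gray
  B→E: E black — skip
B black
C gray
  C→F: F black — skip
  C→I: I black — skip
C black
D gray
  J gray
    J→H: H black — skip
    J→P: P black — skip
    J→O: O black — skip
  J black
  D→B: B black — skip
  G gray
    N gray
      N→I: I black — skip
      M gray
        M→F: F black — skip
        M→A: A black — skip
      M black
      N→F: F black — skip
      N→E: E black — skip
      N→A: A black — skip
    N black
    G→M: M black — skip
    L gray
      L→B: B black — skip
      L→C: C black — skip
    L black
  G black
  D→E: E black — skip
D black
Every edge goes to a white or black vertex — no back edge, so the graph is acyclic.

No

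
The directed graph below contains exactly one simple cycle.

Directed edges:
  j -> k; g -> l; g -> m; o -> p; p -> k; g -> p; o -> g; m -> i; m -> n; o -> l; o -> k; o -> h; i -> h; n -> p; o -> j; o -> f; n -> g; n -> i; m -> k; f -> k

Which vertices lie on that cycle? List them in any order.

DFS with gray/black marking from g:
g gray
  p gray
    k gray
    k black
  p black
  l gray
  l black
  m gray
    n gray
      n→g: g is gray → back edge
Back edge closes the cycle g → m → n → g; its vertices are {g, m, n}.

g, m, n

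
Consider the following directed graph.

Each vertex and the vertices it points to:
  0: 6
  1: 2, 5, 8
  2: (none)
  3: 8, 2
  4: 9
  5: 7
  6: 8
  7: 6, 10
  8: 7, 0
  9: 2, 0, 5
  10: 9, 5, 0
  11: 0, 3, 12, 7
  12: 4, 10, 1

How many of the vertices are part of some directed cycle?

A vertex is on a directed cycle iff it belongs to a strongly connected component of size ≥ 2 (or has a self-loop).
The vertices on cycles are {0, 5, 6, 7, 8, 9, 10} — 7 in total.

7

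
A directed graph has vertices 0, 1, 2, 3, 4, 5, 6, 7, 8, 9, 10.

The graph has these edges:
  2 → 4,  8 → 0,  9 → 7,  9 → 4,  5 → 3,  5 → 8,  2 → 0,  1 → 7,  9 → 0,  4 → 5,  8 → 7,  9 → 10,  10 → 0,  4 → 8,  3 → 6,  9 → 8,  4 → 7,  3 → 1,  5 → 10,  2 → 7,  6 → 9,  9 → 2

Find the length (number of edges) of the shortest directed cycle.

5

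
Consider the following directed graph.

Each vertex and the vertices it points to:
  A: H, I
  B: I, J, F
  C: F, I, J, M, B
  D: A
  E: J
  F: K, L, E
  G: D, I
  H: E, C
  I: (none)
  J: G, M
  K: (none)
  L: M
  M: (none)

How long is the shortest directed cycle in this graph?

6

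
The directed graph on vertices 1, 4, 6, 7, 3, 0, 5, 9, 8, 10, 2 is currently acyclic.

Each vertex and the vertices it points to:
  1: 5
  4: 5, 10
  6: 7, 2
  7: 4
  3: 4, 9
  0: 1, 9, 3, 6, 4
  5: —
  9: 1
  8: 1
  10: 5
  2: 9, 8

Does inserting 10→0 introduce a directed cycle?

Adding 10→0 creates a cycle iff 0 can already reach 10.
Path from 0: 0 → 4 → 10.
So 0 → … → 10 → 0 is a cycle.

Yes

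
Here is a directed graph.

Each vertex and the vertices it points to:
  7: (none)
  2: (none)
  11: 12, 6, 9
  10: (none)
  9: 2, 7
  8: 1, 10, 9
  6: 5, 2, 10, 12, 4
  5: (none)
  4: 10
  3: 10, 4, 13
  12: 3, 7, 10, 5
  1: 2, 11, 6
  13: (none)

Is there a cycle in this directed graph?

No

DFS with white/gray/black marking, starting from 8:
8 gray
  1 gray
    2 gray
    2 black
    11 gray
      12 gray
        3 gray
          10 gray
          10 black
          4 gray
            4→10: 10 black — skip
          4 black
          13 gray
          13 black
        3 black
        7 gray
        7 black
        12→10: 10 black — skip
        5 gray
        5 black
      12 black
      6 gray
        6→5: 5 black — skip
        6→2: 2 black — skip
        6→10: 10 black — skip
        6→12: 12 black — skip
        6→4: 4 black — skip
      6 black
      9 gray
        9→2: 2 black — skip
        9→7: 7 black — skip
      9 black
    11 black
    1→6: 6 black — skip
  1 black
  8→10: 10 black — skip
  8→9: 9 black — skip
8 black
Every edge goes to a white or black vertex — no back edge, so the graph is acyclic.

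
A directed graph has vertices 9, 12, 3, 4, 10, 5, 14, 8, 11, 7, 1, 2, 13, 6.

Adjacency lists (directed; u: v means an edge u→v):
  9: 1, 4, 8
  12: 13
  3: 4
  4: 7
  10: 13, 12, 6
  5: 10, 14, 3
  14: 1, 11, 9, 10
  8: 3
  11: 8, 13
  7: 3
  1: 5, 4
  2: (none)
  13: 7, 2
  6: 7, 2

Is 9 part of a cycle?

9 is on a cycle iff 9 can reach itself via ≥1 edge.
9 → 1 → 5 → 14 → 9 — yes.

Yes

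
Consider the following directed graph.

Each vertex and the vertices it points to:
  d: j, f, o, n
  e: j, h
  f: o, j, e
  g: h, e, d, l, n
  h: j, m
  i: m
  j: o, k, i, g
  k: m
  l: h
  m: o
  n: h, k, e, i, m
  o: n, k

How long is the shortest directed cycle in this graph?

3

For each vertex v, BFS finds the shortest path from v back to v.
The shortest such closed walk is g → h → j → g, length 3.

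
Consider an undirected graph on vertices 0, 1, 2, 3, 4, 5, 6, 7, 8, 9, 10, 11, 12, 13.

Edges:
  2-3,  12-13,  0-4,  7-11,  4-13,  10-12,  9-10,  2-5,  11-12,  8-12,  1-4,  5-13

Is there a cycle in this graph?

DFS, tracking each vertex's parent; an edge to a visited non-parent vertex closes a cycle.
Start from 12:
visit 12 (parent –)
  visit 8 (parent 12)
    8–12: parent, skip
  visit 11 (parent 12)
    11–12: parent, skip
    visit 7 (parent 11)
      7–11: parent, skip
  visit 10 (parent 12)
    10–12: parent, skip
    visit 9 (parent 10)
      9–10: parent, skip
  visit 13 (parent 12)
    visit 5 (parent 13)
      5–13: parent, skip
      visit 2 (parent 5)
        visit 3 (parent 2)
          3–2: parent, skip
        2–5: parent, skip
    13–12: parent, skip
    visit 4 (parent 13)
      visit 0 (parent 4)
        0–4: parent, skip
      visit 1 (parent 4)
        1–4: parent, skip
      4–13: parent, skip
visit 6 (parent –)
No non-parent visited neighbor found — the graph is a forest.

No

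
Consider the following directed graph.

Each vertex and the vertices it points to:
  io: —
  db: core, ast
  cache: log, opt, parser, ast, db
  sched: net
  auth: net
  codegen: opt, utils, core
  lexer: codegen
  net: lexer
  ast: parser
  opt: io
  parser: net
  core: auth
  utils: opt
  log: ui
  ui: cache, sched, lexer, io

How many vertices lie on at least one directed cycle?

A vertex is on a directed cycle iff it belongs to a strongly connected component of size ≥ 2 (or has a self-loop).
The vertices on cycles are {ui, log, net, auth, core, cache, lexer, codegen} — 8 in total.

8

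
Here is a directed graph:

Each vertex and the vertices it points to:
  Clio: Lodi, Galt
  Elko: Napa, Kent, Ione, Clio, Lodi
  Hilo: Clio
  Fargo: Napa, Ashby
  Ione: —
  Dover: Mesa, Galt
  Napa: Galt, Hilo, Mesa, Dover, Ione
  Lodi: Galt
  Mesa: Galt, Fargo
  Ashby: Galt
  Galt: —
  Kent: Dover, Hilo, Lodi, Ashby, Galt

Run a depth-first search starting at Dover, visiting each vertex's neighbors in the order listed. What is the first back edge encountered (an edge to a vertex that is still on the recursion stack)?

Napa→Mesa

DFS from Dover (visiting each vertex's neighbors in the order listed); mark gray on enter, black on exit:
Dover gray
  Mesa gray
    Galt gray
    Galt black
    Fargo gray
      Napa gray
        Napa→Galt: Galt black — skip
        Hilo gray
          Clio gray
            Lodi gray
              Lodi→Galt: Galt black — skip
            Lodi black
            Clio→Galt: Galt black — skip
          Clio black
        Hilo black
        Napa→Mesa: Mesa is gray → back edge
First back edge: Napa → Mesa.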